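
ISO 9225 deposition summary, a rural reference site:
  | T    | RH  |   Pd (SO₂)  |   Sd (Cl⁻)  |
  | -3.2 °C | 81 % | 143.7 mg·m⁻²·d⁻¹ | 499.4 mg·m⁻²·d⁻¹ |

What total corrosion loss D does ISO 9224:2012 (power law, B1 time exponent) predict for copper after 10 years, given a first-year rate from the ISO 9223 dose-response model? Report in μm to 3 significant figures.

D(10) = 6.04 μm

copper: f(T) = +0.126·(T−10) [T≤10 °C] = -1.6632
  sulphur-dioxide contribution → 0.4349 μm/a
  chloride contribution → 0.8662 μm/a
  total first-year rate 1.301 μm/a
ISO 9224: D(t) = r_corr · t^b with b = 0.667 (copper, B1)
  D(10) = 1.301 × 10^0.667 = 1.301 × 4.645 = 6.044 μm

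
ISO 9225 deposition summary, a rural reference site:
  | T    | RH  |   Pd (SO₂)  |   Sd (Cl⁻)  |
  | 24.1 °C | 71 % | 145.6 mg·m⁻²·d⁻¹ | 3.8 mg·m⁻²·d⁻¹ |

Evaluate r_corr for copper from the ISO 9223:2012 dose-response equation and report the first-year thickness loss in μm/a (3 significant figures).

r_corr = 1.03 μm/a

copper: f(T) = -0.080·(T−10) [T>10 °C] = -1.1280
  Pd branch = 0.0053·Pd^0.26·e^(0.059·RH+f) = 0.4131 μm/a
  Cl⁻ term: 0.01025·3.8^0.27·exp(0.036·71+0.049·24.1) = 0.6169
  r_corr = 0.4131 + 0.6169 = 1.03 μm/a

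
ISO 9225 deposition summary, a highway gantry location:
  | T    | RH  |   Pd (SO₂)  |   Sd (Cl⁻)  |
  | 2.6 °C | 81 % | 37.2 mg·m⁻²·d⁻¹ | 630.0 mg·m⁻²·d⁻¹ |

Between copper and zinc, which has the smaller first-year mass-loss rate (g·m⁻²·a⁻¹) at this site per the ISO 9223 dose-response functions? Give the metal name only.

copper: temperature factor f = +0.126·(-7.4) = -0.9324
  Pd branch = 0.0053·Pd^0.26·e^(0.059·RH+f) = 0.6356 μm/a
  Cl⁻ term: 0.01025·630.0^0.27·exp(0.036·81+0.049·2.6) = 1.225
  r_corr = 0.6356 + 1.225 = 1.861 μm/a
  mass loss = 1.861 μm/a × 8.96 g/cm³ = 16.67 g·m⁻²·a⁻¹
zinc: T≤10 °C ⇒ hinge +0.038·(2.6−10) = -0.2812
  SO₂ term: 0.0129·37.2^0.44·exp(0.046·81-0.2812) = 1.985
  Cl⁻ term: 0.0175·630.0^0.57·exp(0.008·81+0.085·2.6) = 1.645
  sum: 1.985 + 1.645 → r_corr = 3.629 μm/a
  mass loss = 3.629 μm/a × 7.14 g/cm³ = 25.91 g·m⁻²·a⁻¹
Ordering by g·m⁻²·a⁻¹: zinc (25.9) > copper (16.7)

copper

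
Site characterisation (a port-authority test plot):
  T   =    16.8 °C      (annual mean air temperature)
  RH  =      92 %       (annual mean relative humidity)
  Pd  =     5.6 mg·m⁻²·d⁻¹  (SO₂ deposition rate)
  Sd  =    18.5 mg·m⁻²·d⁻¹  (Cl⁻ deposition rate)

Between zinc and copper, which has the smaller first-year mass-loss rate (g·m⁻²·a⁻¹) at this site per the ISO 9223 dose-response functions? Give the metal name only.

zinc

zinc: T>10 °C ⇒ hinge -0.071·(16.8−10) = -0.4828
  Pd branch = 0.0129·Pd^0.44·e^(0.046·RH+f) = 1.17 μm/a
  Cl⁻ term: 0.0175·18.5^0.57·exp(0.008·92+0.085·16.8) = 0.8038
  sum: 1.17 + 0.8038 → r_corr = 1.973 μm/a
  mass loss = 1.973 μm/a × 7.14 g/cm³ = 14.09 g·m⁻²·a⁻¹
copper: temperature factor f = -0.080·(6.8) = -0.5440
  SO₂ term: 0.0053·5.6^0.26·exp(0.059·92-0.5440) = 1.096
  Cl⁻ term: 0.01025·18.5^0.27·exp(0.036·92+0.049·16.8) = 1.408
  sum: 1.096 + 1.408 → r_corr = 2.505 μm/a
  mass loss = 2.505 μm/a × 8.96 g/cm³ = 22.44 g·m⁻²·a⁻¹
Ordering by g·m⁻²·a⁻¹: copper (22.4) > zinc (14.1)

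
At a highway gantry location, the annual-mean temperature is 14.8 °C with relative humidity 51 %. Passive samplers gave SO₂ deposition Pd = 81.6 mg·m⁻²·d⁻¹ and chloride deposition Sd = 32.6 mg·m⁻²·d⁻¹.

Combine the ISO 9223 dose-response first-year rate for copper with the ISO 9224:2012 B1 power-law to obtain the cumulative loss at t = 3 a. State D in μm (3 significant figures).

copper: f(T) = -0.080·(T−10) [T>10 °C] = -0.3840
  sulphur-dioxide contribution → 0.2298 μm/a
  chloride contribution → 0.3401 μm/a
  total first-year rate 0.5699 μm/a
Long-term exponent b (ISO 9224 Table 2, B1) = 0.667
  D(3) = 0.5699 × 3^0.667 = 0.5699 × 2.081 = 1.186 μm

D(3) = 1.19 μm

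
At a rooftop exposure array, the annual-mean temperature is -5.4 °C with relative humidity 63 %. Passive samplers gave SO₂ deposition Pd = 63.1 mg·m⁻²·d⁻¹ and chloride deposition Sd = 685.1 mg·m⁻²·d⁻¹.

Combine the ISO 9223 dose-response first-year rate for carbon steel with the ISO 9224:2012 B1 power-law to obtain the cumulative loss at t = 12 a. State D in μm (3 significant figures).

D(12) = 158 μm

carbon steel: f(T) = +0.150·(T−10) [T≤10 °C] = -2.3100
  SO₂ term: 1.77·63.1^0.52·exp(0.02·63-2.3100) = 5.345
  Cl⁻ term: 0.102·685.1^0.62·exp(0.033·63+0.04·-5.4) = 37.66
  r_corr = 5.345 + 37.66 = 43 μm/a
Power-law: D(12) = r_corr · 12^0.523
  D(12) = 43 × 12^0.523 = 43 × 3.668 = 157.7 μm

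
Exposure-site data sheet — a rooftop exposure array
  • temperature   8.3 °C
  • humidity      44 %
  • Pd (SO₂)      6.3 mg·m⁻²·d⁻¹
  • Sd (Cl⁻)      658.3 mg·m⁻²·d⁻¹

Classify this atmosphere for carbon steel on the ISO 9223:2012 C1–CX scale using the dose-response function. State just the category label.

carbon steel: f(T) = +0.150·(T−10) [T≤10 °C] = -0.2550
  SO₂ term: 1.77·6.3^0.52·exp(0.02·44-0.2550) = 8.611
  Sd branch = 0.102·Sd^0.62·e^(0.033·RH+0.04·T) = 33.95 μm/a
  sum: 8.611 + 33.95 → r_corr = 42.56 μm/a
Category bounds: 25…50 μm/a bracket r_corr ⇒ C3

C3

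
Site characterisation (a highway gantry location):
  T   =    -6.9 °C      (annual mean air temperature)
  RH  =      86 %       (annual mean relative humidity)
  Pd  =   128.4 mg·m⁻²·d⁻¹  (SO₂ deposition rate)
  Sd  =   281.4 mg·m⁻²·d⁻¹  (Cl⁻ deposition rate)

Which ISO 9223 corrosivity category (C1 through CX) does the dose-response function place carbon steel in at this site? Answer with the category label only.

carbon steel: T≤10 °C ⇒ hinge +0.150·(-6.9−10) = -2.5350
  SO₂ term: 1.77·128.4^0.52·exp(0.02·86-2.5350) = 9.783
  Sd branch = 0.102·Sd^0.62·e^(0.033·RH+0.04·T) = 43.64 μm/a
  sum: 9.783 + 43.64 → r_corr = 53.42 μm/a
Category bounds: 50…80 μm/a bracket r_corr ⇒ C4

C4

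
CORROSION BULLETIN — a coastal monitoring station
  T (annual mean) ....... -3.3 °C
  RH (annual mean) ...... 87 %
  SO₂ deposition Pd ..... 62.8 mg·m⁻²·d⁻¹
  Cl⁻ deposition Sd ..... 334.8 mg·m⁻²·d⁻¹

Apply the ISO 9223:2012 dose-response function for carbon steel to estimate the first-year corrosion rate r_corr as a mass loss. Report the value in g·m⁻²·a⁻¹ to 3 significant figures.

r_corr = 548 g·m⁻²·a⁻¹

carbon steel: T≤10 °C ⇒ hinge +0.150·(-3.3−10) = -1.9950
  Pd branch = 1.77·Pd^0.52·e^(0.02·RH+f) = 11.81 μm/a
  Cl⁻ term: 0.102·334.8^0.62·exp(0.033·87+0.04·-3.3) = 58.01
  r_corr = 11.81 + 58.01 = 69.82 μm/a
Convert to mass loss: 69.82 μm/a × 7.85 g/cm³ = 548.1 g·m⁻²·a⁻¹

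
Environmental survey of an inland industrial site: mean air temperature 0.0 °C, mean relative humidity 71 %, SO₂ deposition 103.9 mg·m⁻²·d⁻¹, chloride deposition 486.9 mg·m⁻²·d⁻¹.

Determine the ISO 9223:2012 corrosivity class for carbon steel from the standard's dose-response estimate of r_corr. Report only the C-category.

carbon steel: temperature factor f = +0.150·(-10.0) = -1.5000
  Pd branch = 1.77·Pd^0.52·e^(0.02·RH+f) = 18.28 μm/a
  Cl⁻ term: 0.102·486.9^0.62·exp(0.033·71+0.04·0.0) = 49.25
  sum: 18.28 + 49.25 → r_corr = 67.52 μm/a
67.5 μm/a falls in (50, 80] for carbon steel → category C4

C4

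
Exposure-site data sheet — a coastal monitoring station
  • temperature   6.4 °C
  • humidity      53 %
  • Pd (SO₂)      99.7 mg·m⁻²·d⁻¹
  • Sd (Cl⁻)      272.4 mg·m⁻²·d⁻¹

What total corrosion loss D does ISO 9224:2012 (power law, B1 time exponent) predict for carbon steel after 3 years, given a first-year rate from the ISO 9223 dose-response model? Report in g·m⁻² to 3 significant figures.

carbon steel: f(T) = +0.150·(T−10) [T≤10 °C] = -0.5400
  Pd branch = 1.77·Pd^0.52·e^(0.02·RH+f) = 32.59 μm/a
  Cl⁻ term: 0.102·272.4^0.62·exp(0.033·53+0.04·6.4) = 24.5
  sum: 32.59 + 24.5 → r_corr = 57.09 μm/a
Power-law: D(3) = r_corr · 3^0.523
  D(3) = 57.09 × 3^0.523 = 57.09 × 1.776 = 101.4 μm
  Mass loss = 101.4 μm × 7.85 g/cm³ = 796.2 g·m⁻²

D(3) = 796 g·m⁻²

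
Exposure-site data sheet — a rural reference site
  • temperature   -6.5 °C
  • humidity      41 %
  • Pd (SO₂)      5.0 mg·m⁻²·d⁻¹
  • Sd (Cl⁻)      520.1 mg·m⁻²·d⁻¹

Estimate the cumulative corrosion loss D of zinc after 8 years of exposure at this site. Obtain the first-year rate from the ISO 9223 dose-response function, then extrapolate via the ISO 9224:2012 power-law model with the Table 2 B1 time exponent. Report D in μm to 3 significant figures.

D(8) = 3.18 μm

zinc: f(T) = +0.038·(T−10) [T≤10 °C] = -0.6270
  Pd branch = 0.0129·Pd^0.44·e^(0.046·RH+f) = 0.09224 μm/a
  Cl⁻ term: 0.0175·520.1^0.57·exp(0.008·41+0.085·-6.5) = 0.494
  sum: 0.09224 + 0.494 → r_corr = 0.5862 μm/a
ISO 9224: D(t) = r_corr · t^b with b = 0.813 (zinc, B1)
  D(8) = 0.5862 × 8^0.813 = 0.5862 × 5.423 = 3.179 μm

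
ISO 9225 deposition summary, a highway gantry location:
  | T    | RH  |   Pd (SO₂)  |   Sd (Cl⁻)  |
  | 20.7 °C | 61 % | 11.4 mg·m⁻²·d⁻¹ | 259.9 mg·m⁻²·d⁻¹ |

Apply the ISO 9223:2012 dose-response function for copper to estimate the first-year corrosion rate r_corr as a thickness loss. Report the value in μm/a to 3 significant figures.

r_corr = 1.30 μm/a

copper: temperature factor f = -0.080·(10.7) = -0.8560
  SO₂ term: 0.0053·11.4^0.26·exp(0.059·61-0.8560) = 0.155
  Cl⁻ term: 0.01025·259.9^0.27·exp(0.036·61+0.049·20.7) = 1.14
  r_corr = 0.155 + 1.14 = 1.295 μm/a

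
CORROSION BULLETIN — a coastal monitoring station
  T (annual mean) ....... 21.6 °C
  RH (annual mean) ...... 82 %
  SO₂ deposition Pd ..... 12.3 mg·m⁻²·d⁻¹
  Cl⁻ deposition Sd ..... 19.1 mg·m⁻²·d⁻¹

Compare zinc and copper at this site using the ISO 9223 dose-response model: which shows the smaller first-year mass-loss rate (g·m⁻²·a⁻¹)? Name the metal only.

zinc

zinc: T>10 °C ⇒ hinge -0.071·(21.6−10) = -0.8236
  SO₂ term: 0.0129·12.3^0.44·exp(0.046·82-0.8236) = 0.7424
  Sd branch = 0.0175·Sd^0.57·e^(0.008·RH+0.085·T) = 1.136 μm/a
  sum: 0.7424 + 1.136 → r_corr = 1.879 μm/a
  mass loss = 1.879 μm/a × 7.14 g/cm³ = 13.41 g·m⁻²·a⁻¹
copper: f(T) = -0.080·(T−10) [T>10 °C] = -0.9280
  SO₂ term: 0.0053·12.3^0.26·exp(0.059·82-0.9280) = 0.5079
  Sd branch = 0.01025·Sd^0.27·e^(0.036·RH+0.049·T) = 1.254 μm/a
  r_corr = 0.5079 + 1.254 = 1.762 μm/a
  mass loss = 1.762 μm/a × 8.96 g/cm³ = 15.79 g·m⁻²·a⁻¹
Ordering by g·m⁻²·a⁻¹: copper (15.8) > zinc (13.4)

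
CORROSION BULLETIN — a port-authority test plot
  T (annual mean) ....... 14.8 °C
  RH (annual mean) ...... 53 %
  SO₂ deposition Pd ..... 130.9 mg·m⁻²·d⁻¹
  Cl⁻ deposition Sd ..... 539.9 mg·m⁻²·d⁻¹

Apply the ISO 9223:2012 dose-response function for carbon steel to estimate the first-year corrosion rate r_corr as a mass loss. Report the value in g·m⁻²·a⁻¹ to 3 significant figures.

r_corr = 802 g·m⁻²·a⁻¹

carbon steel: temperature factor f = -0.054·(4.8) = -0.2592
  Pd branch = 1.77·Pd^0.52·e^(0.02·RH+f) = 49.72 μm/a
  Cl⁻ term: 0.102·539.9^0.62·exp(0.033·53+0.04·14.8) = 52.4
  sum: 49.72 + 52.4 → r_corr = 102.1 μm/a
Convert to mass loss: 102.1 μm/a × 7.85 g/cm³ = 801.7 g·m⁻²·a⁻¹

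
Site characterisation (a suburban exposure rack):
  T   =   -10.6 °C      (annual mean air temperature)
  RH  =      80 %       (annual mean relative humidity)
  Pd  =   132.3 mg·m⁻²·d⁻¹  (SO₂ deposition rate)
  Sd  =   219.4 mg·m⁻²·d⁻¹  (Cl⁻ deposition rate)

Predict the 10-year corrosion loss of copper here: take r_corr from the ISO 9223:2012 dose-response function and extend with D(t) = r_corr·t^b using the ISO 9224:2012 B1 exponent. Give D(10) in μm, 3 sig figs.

D(10) = 2.90 μm

copper: T≤10 °C ⇒ hinge +0.126·(-10.6−10) = -2.5956
  sulphur-dioxide contribution → 0.1579 μm/a
  chloride contribution → 0.4656 μm/a
  total first-year rate 0.6236 μm/a
Power-law: D(10) = r_corr · 10^0.667
  D(10) = 0.6236 × 10^0.667 = 0.6236 × 4.645 = 2.897 μm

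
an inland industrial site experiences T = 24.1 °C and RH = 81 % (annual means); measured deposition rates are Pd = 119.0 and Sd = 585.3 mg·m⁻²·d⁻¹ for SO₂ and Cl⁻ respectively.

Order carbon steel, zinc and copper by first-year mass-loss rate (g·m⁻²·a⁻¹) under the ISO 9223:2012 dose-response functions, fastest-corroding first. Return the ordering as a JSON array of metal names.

["carbon steel", "zinc", "copper"]

carbon steel: T>10 °C ⇒ hinge -0.054·(24.1−10) = -0.7614
  sulphur-dioxide contribution → 50.14 μm/a
  chloride contribution → 201.3 μm/a
  total first-year rate 251.5 μm/a
  mass loss = 251.5 μm/a × 7.85 g/cm³ = 1974 g·m⁻²·a⁻¹
zinc: T>10 °C ⇒ hinge -0.071·(24.1−10) = -1.0011
  sulphur-dioxide contribution → 1.612 μm/a
  chloride contribution → 9.807 μm/a
  total first-year rate 11.42 μm/a
  mass loss = 11.42 μm/a × 7.14 g/cm³ = 81.53 g·m⁻²·a⁻¹
copper: T>10 °C ⇒ hinge -0.080·(24.1−10) = -1.1280
  sulphur-dioxide contribution → 0.7072 μm/a
  chloride contribution → 3.445 μm/a
  total first-year rate 4.152 μm/a
  mass loss = 4.152 μm/a × 8.96 g/cm³ = 37.2 g·m⁻²·a⁻¹
Ordering by g·m⁻²·a⁻¹: carbon steel (1970) > zinc (81.5) > copper (37.2)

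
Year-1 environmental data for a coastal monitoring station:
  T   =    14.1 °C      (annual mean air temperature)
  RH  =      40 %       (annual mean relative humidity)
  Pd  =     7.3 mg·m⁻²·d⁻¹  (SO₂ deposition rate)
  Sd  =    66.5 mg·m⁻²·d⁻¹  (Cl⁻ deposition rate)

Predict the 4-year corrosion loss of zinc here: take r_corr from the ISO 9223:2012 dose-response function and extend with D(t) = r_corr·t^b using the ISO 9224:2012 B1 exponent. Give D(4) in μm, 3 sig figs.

zinc: f(T) = -0.071·(T−10) [T>10 °C] = -0.2911
  Pd branch = 0.0129·Pd^0.44·e^(0.046·RH+f) = 0.1456 μm/a
  Sd branch = 0.0175·Sd^0.57·e^(0.008·RH+0.085·T) = 0.874 μm/a
  sum: 0.1456 + 0.874 → r_corr = 1.02 μm/a
ISO 9224: D(t) = r_corr · t^b with b = 0.813 (zinc, B1)
  D(4) = 1.02 × 4^0.813 = 1.02 × 3.087 = 3.147 μm

D(4) = 3.15 μm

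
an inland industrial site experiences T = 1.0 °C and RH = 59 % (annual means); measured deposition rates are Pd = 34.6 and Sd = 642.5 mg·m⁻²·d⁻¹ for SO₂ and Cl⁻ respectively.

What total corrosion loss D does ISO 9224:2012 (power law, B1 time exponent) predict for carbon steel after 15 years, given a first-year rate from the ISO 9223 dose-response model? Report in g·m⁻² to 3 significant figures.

D(15) = 1.63e+03 g·m⁻²

carbon steel: f(T) = +0.150·(T−10) [T≤10 °C] = -1.3500
  sulphur-dioxide contribution → 9.429 μm/a
  chloride contribution → 40.97 μm/a
  total first-year rate 50.4 μm/a
Long-term exponent b (ISO 9224 Table 2, B1) = 0.523
  D(15) = 50.4 × 15^0.523 = 50.4 × 4.122 = 207.7 μm
  Mass loss = 207.7 μm × 7.85 g/cm³ = 1631 g·m⁻²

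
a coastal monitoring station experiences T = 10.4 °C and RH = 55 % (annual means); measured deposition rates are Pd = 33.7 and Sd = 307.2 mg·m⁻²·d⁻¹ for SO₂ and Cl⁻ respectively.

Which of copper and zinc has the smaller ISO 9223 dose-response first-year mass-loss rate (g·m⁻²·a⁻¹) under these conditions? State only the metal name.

copper: T>10 °C ⇒ hinge -0.080·(10.4−10) = -0.0320
  Pd branch = 0.0053·Pd^0.26·e^(0.059·RH+f) = 0.3287 μm/a
  Cl⁻ term: 0.01025·307.2^0.27·exp(0.036·55+0.049·10.4) = 0.5802
  sum: 0.3287 + 0.5802 → r_corr = 0.9089 μm/a
  mass loss = 0.9089 μm/a × 8.96 g/cm³ = 8.144 g·m⁻²·a⁻¹
zinc: T>10 °C ⇒ hinge -0.071·(10.4−10) = -0.0284
  Pd branch = 0.0129·Pd^0.44·e^(0.046·RH+f) = 0.7399 μm/a
  Cl⁻ term: 0.0175·307.2^0.57·exp(0.008·55+0.085·10.4) = 1.721
  r_corr = 0.7399 + 1.721 = 2.461 μm/a
  mass loss = 2.461 μm/a × 7.14 g/cm³ = 17.57 g·m⁻²·a⁻¹
Ordering by g·m⁻²·a⁻¹: zinc (17.6) > copper (8.14)

copper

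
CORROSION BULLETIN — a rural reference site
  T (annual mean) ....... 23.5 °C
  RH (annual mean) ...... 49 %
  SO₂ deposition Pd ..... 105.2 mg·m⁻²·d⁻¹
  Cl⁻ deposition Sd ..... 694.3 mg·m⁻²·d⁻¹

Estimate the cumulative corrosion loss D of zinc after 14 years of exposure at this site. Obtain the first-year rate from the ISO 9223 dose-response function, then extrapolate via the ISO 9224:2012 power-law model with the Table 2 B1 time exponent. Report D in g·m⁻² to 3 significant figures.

D(14) = 508 g·m⁻²

zinc: T>10 °C ⇒ hinge -0.071·(23.5−10) = -0.9585
  SO₂ term: 0.0129·105.2^0.44·exp(0.046·49-0.9585) = 0.3655
  Cl⁻ term: 0.0175·694.3^0.57·exp(0.008·49+0.085·23.5) = 7.952
  r_corr = 0.3655 + 7.952 = 8.317 μm/a
Long-term exponent b (ISO 9224 Table 2, B1) = 0.813
  D(14) = 8.317 × 14^0.813 = 8.317 × 8.547 = 71.09 μm
  Mass loss = 71.09 μm × 7.14 g/cm³ = 507.6 g·m⁻²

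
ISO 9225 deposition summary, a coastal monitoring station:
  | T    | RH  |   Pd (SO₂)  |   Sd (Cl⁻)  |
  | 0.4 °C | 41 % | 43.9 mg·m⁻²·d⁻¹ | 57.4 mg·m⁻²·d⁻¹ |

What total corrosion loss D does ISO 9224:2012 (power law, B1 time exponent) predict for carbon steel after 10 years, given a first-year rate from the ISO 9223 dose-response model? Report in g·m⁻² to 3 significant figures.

carbon steel: f(T) = +0.150·(T−10) [T≤10 °C] = -1.4400
  sulphur-dioxide contribution → 6.804 μm/a
  chloride contribution → 4.939 μm/a
  total first-year rate 11.74 μm/a
Long-term exponent b (ISO 9224 Table 2, B1) = 0.523
  D(10) = 11.74 × 10^0.523 = 11.74 × 3.334 = 39.16 μm
  Mass loss = 39.16 μm × 7.85 g/cm³ = 307.4 g·m⁻²

D(10) = 307 g·m⁻²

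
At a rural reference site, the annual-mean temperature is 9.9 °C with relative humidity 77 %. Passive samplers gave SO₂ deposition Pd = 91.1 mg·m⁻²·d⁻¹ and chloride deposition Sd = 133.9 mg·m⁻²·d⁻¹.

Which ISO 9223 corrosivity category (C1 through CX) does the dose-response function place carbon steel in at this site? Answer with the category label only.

carbon steel: temperature factor f = +0.150·(-0.1) = -0.0150
  sulphur-dioxide contribution → 84.96 μm/a
  chloride contribution → 40.06 μm/a
  total first-year rate 125 μm/a
Category bounds: 80…200 μm/a bracket r_corr ⇒ C5

C5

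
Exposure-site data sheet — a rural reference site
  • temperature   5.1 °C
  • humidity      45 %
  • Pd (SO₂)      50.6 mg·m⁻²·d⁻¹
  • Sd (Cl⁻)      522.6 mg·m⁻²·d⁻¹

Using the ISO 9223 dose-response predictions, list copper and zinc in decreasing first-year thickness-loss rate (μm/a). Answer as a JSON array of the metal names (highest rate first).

copper: temperature factor f = +0.126·(-4.9) = -0.6174
  SO₂ term: 0.0053·50.6^0.26·exp(0.059·45-0.6174) = 0.1128
  Sd branch = 0.01025·Sd^0.27·e^(0.036·RH+0.049·T) = 0.3603 μm/a
  sum: 0.1128 + 0.3603 → r_corr = 0.4731 μm/a
zinc: f(T) = +0.038·(T−10) [T≤10 °C] = -0.1862
  Pd branch = 0.0129·Pd^0.44·e^(0.046·RH+f) = 0.477 μm/a
  Cl⁻ term: 0.0175·522.6^0.57·exp(0.008·45+0.085·5.1) = 1.371
  r_corr = 0.477 + 1.371 = 1.848 μm/a
Ordering by μm/a: zinc (1.85) > copper (0.473)

["zinc", "copper"]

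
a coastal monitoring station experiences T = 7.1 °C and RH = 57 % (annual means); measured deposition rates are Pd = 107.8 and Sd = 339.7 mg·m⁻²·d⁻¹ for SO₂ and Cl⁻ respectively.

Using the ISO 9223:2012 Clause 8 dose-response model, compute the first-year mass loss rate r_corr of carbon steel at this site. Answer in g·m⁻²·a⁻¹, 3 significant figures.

carbon steel: T≤10 °C ⇒ hinge +0.150·(7.1−10) = -0.4350
  Pd branch = 1.77·Pd^0.52·e^(0.02·RH+f) = 40.84 μm/a
  Cl⁻ term: 0.102·339.7^0.62·exp(0.033·57+0.04·7.1) = 32.97
  r_corr = 40.84 + 32.97 = 73.81 μm/a
Convert to mass loss: 73.81 μm/a × 7.85 g/cm³ = 579.4 g·m⁻²·a⁻¹

r_corr = 579 g·m⁻²·a⁻¹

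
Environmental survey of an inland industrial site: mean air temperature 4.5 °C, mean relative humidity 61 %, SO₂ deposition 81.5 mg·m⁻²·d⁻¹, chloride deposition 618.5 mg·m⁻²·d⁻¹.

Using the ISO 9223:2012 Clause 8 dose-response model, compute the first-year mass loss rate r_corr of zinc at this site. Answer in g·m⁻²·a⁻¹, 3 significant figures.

zinc: T≤10 °C ⇒ hinge +0.038·(4.5−10) = -0.2090
  sulphur-dioxide contribution → 1.2 μm/a
  chloride contribution → 1.63 μm/a
  total first-year rate 2.83 μm/a
Convert to mass loss: 2.83 μm/a × 7.14 g/cm³ = 20.21 g·m⁻²·a⁻¹

r_corr = 20.2 g·m⁻²·a⁻¹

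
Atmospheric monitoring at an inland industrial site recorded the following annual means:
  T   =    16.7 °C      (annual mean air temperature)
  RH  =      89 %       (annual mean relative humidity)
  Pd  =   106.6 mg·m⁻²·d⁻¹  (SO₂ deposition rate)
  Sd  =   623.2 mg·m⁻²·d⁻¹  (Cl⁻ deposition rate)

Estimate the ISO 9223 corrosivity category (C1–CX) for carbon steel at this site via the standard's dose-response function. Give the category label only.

carbon steel: T>10 °C ⇒ hinge -0.054·(16.7−10) = -0.3618
  Pd branch = 1.77·Pd^0.52·e^(0.02·RH+f) = 82.86 μm/a
  Cl⁻ term: 0.102·623.2^0.62·exp(0.033·89+0.04·16.7) = 202.7
  r_corr = 82.86 + 202.7 = 285.6 μm/a
286 μm/a falls in (200, 700] for carbon steel → category CX

CX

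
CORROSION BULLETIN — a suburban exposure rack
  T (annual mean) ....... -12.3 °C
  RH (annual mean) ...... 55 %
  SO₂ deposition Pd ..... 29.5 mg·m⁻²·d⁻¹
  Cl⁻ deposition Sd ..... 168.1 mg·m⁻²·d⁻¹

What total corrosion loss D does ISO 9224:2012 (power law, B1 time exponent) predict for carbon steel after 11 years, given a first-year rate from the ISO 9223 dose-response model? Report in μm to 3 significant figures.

D(11) = 36.0 μm

carbon steel: T≤10 °C ⇒ hinge +0.150·(-12.3−10) = -3.3450
  SO₂ term: 1.77·29.5^0.52·exp(0.02·55-3.3450) = 1.09
  Sd branch = 0.102·Sd^0.62·e^(0.033·RH+0.04·T) = 9.184 μm/a
  r_corr = 1.09 + 9.184 = 10.27 μm/a
ISO 9224: D(t) = r_corr · t^b with b = 0.523 (carbon steel, B1)
  D(11) = 10.27 × 11^0.523 = 10.27 × 3.505 = 36.01 μm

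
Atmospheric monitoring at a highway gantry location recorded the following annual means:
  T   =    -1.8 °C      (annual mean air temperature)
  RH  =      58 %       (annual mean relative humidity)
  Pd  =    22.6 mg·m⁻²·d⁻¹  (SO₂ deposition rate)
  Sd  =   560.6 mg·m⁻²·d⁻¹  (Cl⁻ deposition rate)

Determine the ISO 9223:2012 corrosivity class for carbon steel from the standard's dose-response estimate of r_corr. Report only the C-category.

carbon steel: f(T) = +0.150·(T−10) [T≤10 °C] = -1.7700
  sulphur-dioxide contribution → 4.866 μm/a
  chloride contribution → 32.56 μm/a
  ⇒ r_corr(carbon steel) = 37.43 μm/a
Category bounds: 25…50 μm/a bracket r_corr ⇒ C3

C3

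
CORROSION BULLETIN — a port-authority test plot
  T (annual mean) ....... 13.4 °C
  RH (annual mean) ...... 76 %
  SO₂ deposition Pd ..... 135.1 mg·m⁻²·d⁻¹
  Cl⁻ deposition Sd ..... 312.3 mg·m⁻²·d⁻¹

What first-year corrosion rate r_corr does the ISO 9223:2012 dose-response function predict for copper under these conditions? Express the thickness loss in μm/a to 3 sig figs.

copper: temperature factor f = -0.080·(3.4) = -0.2720
  sulphur-dioxide contribution → 1.281 μm/a
  chloride contribution → 1.438 μm/a
  total first-year rate 2.718 μm/a

r_corr = 2.72 μm/a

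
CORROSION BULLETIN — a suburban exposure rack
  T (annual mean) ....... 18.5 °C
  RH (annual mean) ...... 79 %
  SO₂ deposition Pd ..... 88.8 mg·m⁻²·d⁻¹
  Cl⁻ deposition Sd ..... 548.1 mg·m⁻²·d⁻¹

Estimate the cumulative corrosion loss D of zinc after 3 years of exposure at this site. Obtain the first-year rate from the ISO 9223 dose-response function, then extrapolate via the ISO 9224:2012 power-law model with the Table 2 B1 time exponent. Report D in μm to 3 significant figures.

zinc: f(T) = -0.071·(T−10) [T>10 °C] = -0.6035
  Pd branch = 0.0129·Pd^0.44·e^(0.046·RH+f) = 1.923 μm/a
  Cl⁻ term: 0.0175·548.1^0.57·exp(0.008·79+0.085·18.5) = 5.776
  r_corr = 1.923 + 5.776 = 7.699 μm/a
ISO 9224: D(t) = r_corr · t^b with b = 0.813 (zinc, B1)
  D(3) = 7.699 × 3^0.813 = 7.699 × 2.443 = 18.81 μm

D(3) = 18.8 μm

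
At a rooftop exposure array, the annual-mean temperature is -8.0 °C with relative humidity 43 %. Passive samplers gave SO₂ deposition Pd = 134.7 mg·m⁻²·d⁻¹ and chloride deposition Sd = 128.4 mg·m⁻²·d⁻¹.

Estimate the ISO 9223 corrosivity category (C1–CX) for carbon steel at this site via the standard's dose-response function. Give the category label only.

C2

carbon steel: temperature factor f = +0.150·(-18.0) = -2.7000
  Pd branch = 1.77·Pd^0.52·e^(0.02·RH+f) = 3.599 μm/a
  Sd branch = 0.102·Sd^0.62·e^(0.033·RH+0.04·T) = 6.212 μm/a
  r_corr = 3.599 + 6.212 = 9.81 μm/a
ISO 9223 Table 2 (carbon steel): 1.3 < 9.81 ≤ 25 μm/a ⇒ C2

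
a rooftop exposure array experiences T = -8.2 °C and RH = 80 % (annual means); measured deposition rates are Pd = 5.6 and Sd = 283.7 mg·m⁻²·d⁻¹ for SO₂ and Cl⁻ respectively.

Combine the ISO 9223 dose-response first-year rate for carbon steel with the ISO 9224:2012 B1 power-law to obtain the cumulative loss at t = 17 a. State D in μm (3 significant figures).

D(17) = 156 μm

carbon steel: f(T) = +0.150·(T−10) [T≤10 °C] = -2.7300
  Pd branch = 1.77·Pd^0.52·e^(0.02·RH+f) = 1.4 μm/a
  Sd branch = 0.102·Sd^0.62·e^(0.033·RH+0.04·T) = 34.16 μm/a
  r_corr = 1.4 + 34.16 = 35.56 μm/a
Power-law: D(17) = r_corr · 17^0.523
  D(17) = 35.56 × 17^0.523 = 35.56 × 4.401 = 156.5 μm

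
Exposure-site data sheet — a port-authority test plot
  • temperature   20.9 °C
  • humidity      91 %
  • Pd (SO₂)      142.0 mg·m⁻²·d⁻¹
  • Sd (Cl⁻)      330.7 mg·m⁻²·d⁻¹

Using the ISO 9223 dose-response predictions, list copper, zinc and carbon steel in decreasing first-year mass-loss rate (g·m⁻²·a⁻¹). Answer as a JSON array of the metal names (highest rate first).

["carbon steel", "zinc", "copper"]

copper: f(T) = -0.080·(T−10) [T>10 °C] = -0.8720
  SO₂ term: 0.0053·142.0^0.26·exp(0.059·91-0.8720) = 1.725
  Cl⁻ term: 0.01025·330.7^0.27·exp(0.036·91+0.049·20.9) = 3.618
  sum: 1.725 + 3.618 → r_corr = 5.344 μm/a
  mass loss = 5.344 μm/a × 8.96 g/cm³ = 47.88 g·m⁻²·a⁻¹
zinc: T>10 °C ⇒ hinge -0.071·(20.9−10) = -0.7739
  SO₂ term: 0.0129·142.0^0.44·exp(0.046·91-0.7739) = 3.463
  Sd branch = 0.0175·Sd^0.57·e^(0.008·RH+0.085·T) = 5.845 μm/a
  sum: 3.463 + 5.845 → r_corr = 9.308 μm/a
  mass loss = 9.308 μm/a × 7.14 g/cm³ = 66.46 g·m⁻²·a⁻¹
carbon steel: T>10 °C ⇒ hinge -0.054·(20.9−10) = -0.5886
  Pd branch = 1.77·Pd^0.52·e^(0.02·RH+f) = 79.79 μm/a
  Cl⁻ term: 0.102·330.7^0.62·exp(0.033·91+0.04·20.9) = 172.9
  sum: 79.79 + 172.9 → r_corr = 252.7 μm/a
  mass loss = 252.7 μm/a × 7.85 g/cm³ = 1984 g·m⁻²·a⁻¹
Ordering by g·m⁻²·a⁻¹: carbon steel (1980) > zinc (66.5) > copper (47.9)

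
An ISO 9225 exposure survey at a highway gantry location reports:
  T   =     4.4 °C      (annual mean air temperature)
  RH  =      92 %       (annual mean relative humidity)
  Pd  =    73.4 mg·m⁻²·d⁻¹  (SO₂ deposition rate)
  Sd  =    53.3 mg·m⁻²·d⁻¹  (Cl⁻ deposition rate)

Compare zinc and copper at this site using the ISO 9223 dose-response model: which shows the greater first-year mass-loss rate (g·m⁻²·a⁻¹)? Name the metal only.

zinc

zinc: f(T) = +0.038·(T−10) [T≤10 °C] = -0.2128
  Pd branch = 0.0129·Pd^0.44·e^(0.046·RH+f) = 4.753 μm/a
  Sd branch = 0.0175·Sd^0.57·e^(0.008·RH+0.085·T) = 0.5121 μm/a
  sum: 4.753 + 0.5121 → r_corr = 5.266 μm/a
  mass loss = 5.266 μm/a × 7.14 g/cm³ = 37.6 g·m⁻²·a⁻¹
copper: temperature factor f = +0.126·(-5.6) = -0.7056
  SO₂ term: 0.0053·73.4^0.26·exp(0.059·92-0.7056) = 1.821
  Cl⁻ term: 0.01025·53.3^0.27·exp(0.036·92+0.049·4.4) = 1.021
  sum: 1.821 + 1.021 → r_corr = 2.842 μm/a
  mass loss = 2.842 μm/a × 8.96 g/cm³ = 25.46 g·m⁻²·a⁻¹
Ordering by g·m⁻²·a⁻¹: zinc (37.6) > copper (25.5)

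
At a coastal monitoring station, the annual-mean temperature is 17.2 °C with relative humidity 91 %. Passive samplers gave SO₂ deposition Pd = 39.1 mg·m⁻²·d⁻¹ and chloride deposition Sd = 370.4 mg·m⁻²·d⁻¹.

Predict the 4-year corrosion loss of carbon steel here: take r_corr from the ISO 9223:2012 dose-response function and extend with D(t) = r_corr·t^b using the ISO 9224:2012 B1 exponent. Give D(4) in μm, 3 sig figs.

carbon steel: T>10 °C ⇒ hinge -0.054·(17.2−10) = -0.3888
  SO₂ term: 1.77·39.1^0.52·exp(0.02·91-0.3888) = 49.83
  Sd branch = 0.102·Sd^0.62·e^(0.033·RH+0.04·T) = 160 μm/a
  sum: 49.83 + 160 → r_corr = 209.8 μm/a
Power-law: D(4) = r_corr · 4^0.523
  D(4) = 209.8 × 4^0.523 = 209.8 × 2.065 = 433.3 μm

D(4) = 433 μm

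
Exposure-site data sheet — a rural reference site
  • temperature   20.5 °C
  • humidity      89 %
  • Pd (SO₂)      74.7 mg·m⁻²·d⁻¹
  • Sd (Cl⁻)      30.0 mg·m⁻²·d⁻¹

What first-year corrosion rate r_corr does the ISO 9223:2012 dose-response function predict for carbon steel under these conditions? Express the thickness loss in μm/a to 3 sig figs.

r_corr = 92.1 μm/a

carbon steel: temperature factor f = -0.054·(10.5) = -0.5670
  Pd branch = 1.77·Pd^0.52·e^(0.02·RH+f) = 56.09 μm/a
  Sd branch = 0.102·Sd^0.62·e^(0.033·RH+0.04·T) = 35.98 μm/a
  r_corr = 56.09 + 35.98 = 92.07 μm/a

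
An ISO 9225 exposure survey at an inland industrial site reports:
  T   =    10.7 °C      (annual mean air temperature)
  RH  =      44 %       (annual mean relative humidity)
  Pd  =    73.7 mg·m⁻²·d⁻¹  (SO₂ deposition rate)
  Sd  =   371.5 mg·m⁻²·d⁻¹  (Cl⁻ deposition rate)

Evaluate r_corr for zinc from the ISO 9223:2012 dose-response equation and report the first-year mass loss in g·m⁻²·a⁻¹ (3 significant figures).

r_corr = 17.3 g·m⁻²·a⁻¹

zinc: T>10 °C ⇒ hinge -0.071·(10.7−10) = -0.0497
  Pd branch = 0.0129·Pd^0.44·e^(0.046·RH+f) = 0.6162 μm/a
  Cl⁻ term: 0.0175·371.5^0.57·exp(0.008·44+0.085·10.7) = 1.802
  r_corr = 0.6162 + 1.802 = 2.418 μm/a
Convert to mass loss: 2.418 μm/a × 7.14 g/cm³ = 17.27 g·m⁻²·a⁻¹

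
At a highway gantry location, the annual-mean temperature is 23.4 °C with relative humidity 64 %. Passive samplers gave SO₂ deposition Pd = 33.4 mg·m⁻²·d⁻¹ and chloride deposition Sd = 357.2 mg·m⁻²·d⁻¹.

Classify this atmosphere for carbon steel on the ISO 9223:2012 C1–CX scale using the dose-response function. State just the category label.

carbon steel: T>10 °C ⇒ hinge -0.054·(23.4−10) = -0.7236
  SO₂ term: 1.77·33.4^0.52·exp(0.02·64-0.7236) = 19.14
  Cl⁻ term: 0.102·357.2^0.62·exp(0.033·64+0.04·23.4) = 82.25
  sum: 19.14 + 82.25 → r_corr = 101.4 μm/a
ISO 9223 Table 2 (carbon steel): 80 < 101 ≤ 200 μm/a ⇒ C5

C5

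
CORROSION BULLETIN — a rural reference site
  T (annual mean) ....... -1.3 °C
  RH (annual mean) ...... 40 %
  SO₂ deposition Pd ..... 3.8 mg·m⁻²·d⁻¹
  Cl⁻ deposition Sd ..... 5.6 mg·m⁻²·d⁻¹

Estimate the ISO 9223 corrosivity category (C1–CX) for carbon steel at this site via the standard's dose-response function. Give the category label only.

carbon steel: f(T) = +0.150·(T−10) [T≤10 °C] = -1.6950
  SO₂ term: 1.77·3.8^0.52·exp(0.02·40-1.6950) = 1.448
  Sd branch = 0.102·Sd^0.62·e^(0.033·RH+0.04·T) = 1.055 μm/a
  sum: 1.448 + 1.055 → r_corr = 2.503 μm/a
Category bounds: 1.3…25 μm/a bracket r_corr ⇒ C2

C2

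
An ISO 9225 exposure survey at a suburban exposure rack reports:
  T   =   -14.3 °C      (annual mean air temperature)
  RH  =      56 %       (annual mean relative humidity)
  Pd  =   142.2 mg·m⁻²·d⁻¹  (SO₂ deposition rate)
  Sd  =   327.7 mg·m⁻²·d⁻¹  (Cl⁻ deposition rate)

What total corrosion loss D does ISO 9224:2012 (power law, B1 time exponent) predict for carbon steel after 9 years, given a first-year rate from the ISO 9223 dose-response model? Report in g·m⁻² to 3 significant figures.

D(9) = 375 g·m⁻²

carbon steel: temperature factor f = +0.150·(-24.3) = -3.6450
  sulphur-dioxide contribution → 1.866 μm/a
  chloride contribution → 13.25 μm/a
  total first-year rate 15.12 μm/a
ISO 9224: D(t) = r_corr · t^b with b = 0.523 (carbon steel, B1)
  D(9) = 15.12 × 9^0.523 = 15.12 × 3.156 = 47.71 μm
  Mass loss = 47.71 μm × 7.85 g/cm³ = 374.5 g·m⁻²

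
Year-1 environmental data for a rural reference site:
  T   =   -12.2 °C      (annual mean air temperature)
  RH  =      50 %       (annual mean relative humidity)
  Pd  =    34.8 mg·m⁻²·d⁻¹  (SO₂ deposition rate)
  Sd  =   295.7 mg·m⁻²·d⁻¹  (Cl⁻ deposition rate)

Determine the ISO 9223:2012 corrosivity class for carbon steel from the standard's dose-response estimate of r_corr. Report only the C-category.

C2

carbon steel: f(T) = +0.150·(T−10) [T≤10 °C] = -3.3300
  SO₂ term: 1.77·34.8^0.52·exp(0.02·50-3.3300) = 1.091
  Cl⁻ term: 0.102·295.7^0.62·exp(0.033·50+0.04·-12.2) = 11.1
  sum: 1.091 + 11.1 → r_corr = 12.19 μm/a
Category bounds: 1.3…25 μm/a bracket r_corr ⇒ C2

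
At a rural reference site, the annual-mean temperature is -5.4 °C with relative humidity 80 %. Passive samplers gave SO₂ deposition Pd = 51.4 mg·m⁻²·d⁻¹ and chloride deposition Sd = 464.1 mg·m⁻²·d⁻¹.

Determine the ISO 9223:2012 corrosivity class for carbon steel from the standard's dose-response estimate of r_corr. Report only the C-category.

carbon steel: f(T) = +0.150·(T−10) [T≤10 °C] = -2.3100
  sulphur-dioxide contribution → 6.75 μm/a
  chloride contribution → 51.84 μm/a
  total first-year rate 58.59 μm/a
ISO 9223 Table 2 (carbon steel): 50 < 58.6 ≤ 80 μm/a ⇒ C4

C4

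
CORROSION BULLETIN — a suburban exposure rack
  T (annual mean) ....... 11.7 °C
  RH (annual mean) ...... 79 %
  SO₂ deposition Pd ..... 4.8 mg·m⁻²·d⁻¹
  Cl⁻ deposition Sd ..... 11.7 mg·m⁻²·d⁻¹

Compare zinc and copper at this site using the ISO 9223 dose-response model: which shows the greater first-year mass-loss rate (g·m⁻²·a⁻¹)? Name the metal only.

copper

zinc: T>10 °C ⇒ hinge -0.071·(11.7−10) = -0.1207
  sulphur-dioxide contribution → 0.8633 μm/a
  chloride contribution → 0.3616 μm/a
  ⇒ r_corr(zinc) = 1.225 μm/a
  mass loss = 1.225 μm/a × 7.14 g/cm³ = 8.746 g·m⁻²·a⁻¹
copper: T>10 °C ⇒ hinge -0.080·(11.7−10) = -0.1360
  sulphur-dioxide contribution → 0.7355 μm/a
  chloride contribution → 0.6071 μm/a
  total first-year rate 1.343 μm/a
  mass loss = 1.343 μm/a × 8.96 g/cm³ = 12.03 g·m⁻²·a⁻¹
Ordering by g·m⁻²·a⁻¹: copper (12) > zinc (8.75)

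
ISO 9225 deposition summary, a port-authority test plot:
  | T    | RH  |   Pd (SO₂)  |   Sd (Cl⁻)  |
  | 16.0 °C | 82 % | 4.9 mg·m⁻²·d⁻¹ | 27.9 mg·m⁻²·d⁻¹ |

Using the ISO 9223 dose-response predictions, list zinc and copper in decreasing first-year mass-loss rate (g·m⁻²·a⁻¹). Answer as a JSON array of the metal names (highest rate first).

["copper", "zinc"]

zinc: T>10 °C ⇒ hinge -0.071·(16.0−10) = -0.4260
  SO₂ term: 0.0129·4.9^0.44·exp(0.046·82-0.4260) = 0.7369
  Cl⁻ term: 0.0175·27.9^0.57·exp(0.008·82+0.085·16.0) = 0.8761
  sum: 0.7369 + 0.8761 → r_corr = 1.613 μm/a
  mass loss = 1.613 μm/a × 7.14 g/cm³ = 11.52 g·m⁻²·a⁻¹
copper: temperature factor f = -0.080·(6.0) = -0.4800
  Pd branch = 0.0053·Pd^0.26·e^(0.059·RH+f) = 0.6257 μm/a
  Sd branch = 0.01025·Sd^0.27·e^(0.036·RH+0.049·T) = 1.056 μm/a
  r_corr = 0.6257 + 1.056 = 1.681 μm/a
  mass loss = 1.681 μm/a × 8.96 g/cm³ = 15.07 g·m⁻²·a⁻¹
Ordering by g·m⁻²·a⁻¹: copper (15.1) > zinc (11.5)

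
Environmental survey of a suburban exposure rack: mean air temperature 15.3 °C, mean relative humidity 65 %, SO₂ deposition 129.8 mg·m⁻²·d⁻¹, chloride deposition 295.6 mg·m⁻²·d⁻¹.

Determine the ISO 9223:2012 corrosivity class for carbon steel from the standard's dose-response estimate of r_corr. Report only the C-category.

carbon steel: f(T) = -0.054·(T−10) [T>10 °C] = -0.2862
  Pd branch = 1.77·Pd^0.52·e^(0.02·RH+f) = 61.26 μm/a
  Sd branch = 0.102·Sd^0.62·e^(0.033·RH+0.04·T) = 54.67 μm/a
  sum: 61.26 + 54.67 → r_corr = 115.9 μm/a
116 μm/a falls in (80, 200] for carbon steel → category C5

C5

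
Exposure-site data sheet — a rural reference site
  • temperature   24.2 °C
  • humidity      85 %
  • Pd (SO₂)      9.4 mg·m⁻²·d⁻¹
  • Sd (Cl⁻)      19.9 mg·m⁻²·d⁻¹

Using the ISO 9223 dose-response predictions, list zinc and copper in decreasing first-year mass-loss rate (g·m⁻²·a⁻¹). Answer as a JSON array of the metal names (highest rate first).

zinc: T>10 °C ⇒ hinge -0.071·(24.2−10) = -1.0082
  SO₂ term: 0.0129·9.4^0.44·exp(0.046·85-1.0082) = 0.6295
  Cl⁻ term: 0.0175·19.9^0.57·exp(0.008·85+0.085·24.2) = 1.486
  r_corr = 0.6295 + 1.486 = 2.116 μm/a
  mass loss = 2.116 μm/a × 7.14 g/cm³ = 15.11 g·m⁻²·a⁻¹
copper: temperature factor f = -0.080·(14.2) = -1.1360
  SO₂ term: 0.0053·9.4^0.26·exp(0.059·85-1.1360) = 0.4591
  Sd branch = 0.01025·Sd^0.27·e^(0.036·RH+0.049·T) = 1.605 μm/a
  sum: 0.4591 + 1.605 → r_corr = 2.064 μm/a
  mass loss = 2.064 μm/a × 8.96 g/cm³ = 18.49 g·m⁻²·a⁻¹
Ordering by g·m⁻²·a⁻¹: copper (18.5) > zinc (15.1)

["copper", "zinc"]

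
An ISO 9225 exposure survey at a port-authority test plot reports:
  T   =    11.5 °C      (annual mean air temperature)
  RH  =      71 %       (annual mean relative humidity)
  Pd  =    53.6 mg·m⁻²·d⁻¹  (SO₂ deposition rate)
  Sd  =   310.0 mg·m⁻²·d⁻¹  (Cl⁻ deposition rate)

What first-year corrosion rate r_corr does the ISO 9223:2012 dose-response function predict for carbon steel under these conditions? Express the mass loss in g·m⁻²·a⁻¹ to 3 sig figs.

carbon steel: temperature factor f = -0.054·(1.5) = -0.0810
  sulphur-dioxide contribution → 53.54 μm/a
  chloride contribution → 58.96 μm/a
  total first-year rate 112.5 μm/a
Convert to mass loss: 112.5 μm/a × 7.85 g/cm³ = 883.1 g·m⁻²·a⁻¹

r_corr = 883 g·m⁻²·a⁻¹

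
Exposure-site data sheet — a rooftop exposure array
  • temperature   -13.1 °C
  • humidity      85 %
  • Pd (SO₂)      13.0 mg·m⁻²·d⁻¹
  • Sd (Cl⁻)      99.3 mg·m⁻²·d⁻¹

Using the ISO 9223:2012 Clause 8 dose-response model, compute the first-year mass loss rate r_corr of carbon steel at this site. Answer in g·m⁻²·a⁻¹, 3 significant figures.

carbon steel: temperature factor f = +0.150·(-23.1) = -3.4650
  Pd branch = 1.77·Pd^0.52·e^(0.02·RH+f) = 1.15 μm/a
  Sd branch = 0.102·Sd^0.62·e^(0.033·RH+0.04·T) = 17.27 μm/a
  sum: 1.15 + 17.27 → r_corr = 18.42 μm/a
Convert to mass loss: 18.42 μm/a × 7.85 g/cm³ = 144.6 g·m⁻²·a⁻¹

r_corr = 145 g·m⁻²·a⁻¹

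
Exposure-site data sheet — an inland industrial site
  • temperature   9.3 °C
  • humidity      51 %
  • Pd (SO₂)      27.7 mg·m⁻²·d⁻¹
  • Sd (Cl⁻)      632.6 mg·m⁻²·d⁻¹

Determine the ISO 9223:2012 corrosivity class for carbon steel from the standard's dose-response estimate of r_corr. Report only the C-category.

C4

carbon steel: temperature factor f = +0.150·(-0.7) = -0.1050
  sulphur-dioxide contribution → 24.86 μm/a
  chloride contribution → 43.43 μm/a
  total first-year rate 68.29 μm/a
ISO 9223 Table 2 (carbon steel): 50 < 68.3 ≤ 80 μm/a ⇒ C4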